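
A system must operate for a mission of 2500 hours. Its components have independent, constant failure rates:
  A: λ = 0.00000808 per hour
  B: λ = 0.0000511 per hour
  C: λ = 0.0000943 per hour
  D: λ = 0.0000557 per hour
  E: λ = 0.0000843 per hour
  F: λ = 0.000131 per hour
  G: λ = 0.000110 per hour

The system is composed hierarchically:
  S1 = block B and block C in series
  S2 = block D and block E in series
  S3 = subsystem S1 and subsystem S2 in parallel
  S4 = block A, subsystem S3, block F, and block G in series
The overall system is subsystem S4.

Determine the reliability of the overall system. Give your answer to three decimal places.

R(A) = exp(−0.00000808 × 2500) = 0.98000
R(B) = exp(−0.0000511 × 2500) = 0.88007
R(C) = exp(−0.0000943 × 2500) = 0.78998
R(D) = exp(−0.0000557 × 2500) = 0.87001
R(E) = exp(−0.0000843 × 2500) = 0.80998
R(F) = exp(−0.000131 × 2500) = 0.72072
R(G) = exp(−0.000110 × 2500) = 0.75957
Series (B and C): 0.88007 × 0.78998 = 0.69524
Series (D and E): 0.87001 × 0.80998 = 0.70469
Parallel ([0.69524] and [0.70469]): 1 − (1 − 0.69524)(1 − 0.70469) = 0.91000
Series (A, [0.91000], F, and G): 0.98000 × 0.91000 × 0.72072 × 0.75957 = 0.488

0.488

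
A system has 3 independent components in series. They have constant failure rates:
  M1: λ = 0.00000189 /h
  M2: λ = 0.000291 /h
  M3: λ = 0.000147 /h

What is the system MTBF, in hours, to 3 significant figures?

Series of exponential components: λ_sys = Σ λ_i
λ_sys = 0.00000189 + 0.000291 + 0.000147 = 4.3989e-04 /h
MTBF = 1 / λ_sys = 2270 h

2270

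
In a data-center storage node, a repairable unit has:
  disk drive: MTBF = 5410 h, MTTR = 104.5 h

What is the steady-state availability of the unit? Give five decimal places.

A(disk drive) = MTBF/(MTBF+MTTR) = 5410/(5410+104.5) = 0.98105

0.98105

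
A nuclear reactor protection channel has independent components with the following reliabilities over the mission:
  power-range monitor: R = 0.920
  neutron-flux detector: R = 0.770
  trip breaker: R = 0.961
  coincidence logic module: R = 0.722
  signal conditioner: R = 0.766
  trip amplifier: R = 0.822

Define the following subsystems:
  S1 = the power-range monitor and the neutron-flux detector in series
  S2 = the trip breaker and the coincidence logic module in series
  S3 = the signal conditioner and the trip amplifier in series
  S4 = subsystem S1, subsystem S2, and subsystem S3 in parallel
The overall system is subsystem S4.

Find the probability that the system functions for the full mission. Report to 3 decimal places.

0.967

Series (power-range monitor and neutron-flux detector): 0.92000 × 0.77000 = 0.70840
Series (trip breaker and coincidence logic module): 0.96100 × 0.72200 = 0.69384
Series (signal conditioner and trip amplifier): 0.76600 × 0.82200 = 0.62965
Parallel ([0.70840], [0.69384], and [0.62965]): 1 − (1 − 0.70840)(1 − 0.69384)(1 − 0.62965) = 0.967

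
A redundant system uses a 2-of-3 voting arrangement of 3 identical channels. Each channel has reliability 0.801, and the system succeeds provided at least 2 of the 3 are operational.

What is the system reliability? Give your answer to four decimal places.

0.8970

R = Σ_{i=2}^{3} C(3,i) p^i (1−p)^{3−i} with p = 0.801
C(3,2)·0.801^2·0.199^1 = 0.383036
C(3,3)·0.801^3·0.199^0 = 0.513922
Sum = 0.8970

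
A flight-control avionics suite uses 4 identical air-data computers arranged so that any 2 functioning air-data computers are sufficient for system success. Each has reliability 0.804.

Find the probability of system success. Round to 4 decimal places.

0.9743

R = Σ_{i=2}^{4} C(4,i) p^i (1−p)^{4−i} with p = 0.804
C(4,2)·0.804^2·0.196^2 = 0.148996
C(4,3)·0.804^3·0.196^1 = 0.407459
C(4,4)·0.804^4·0.196^0 = 0.417854
Sum = 0.9743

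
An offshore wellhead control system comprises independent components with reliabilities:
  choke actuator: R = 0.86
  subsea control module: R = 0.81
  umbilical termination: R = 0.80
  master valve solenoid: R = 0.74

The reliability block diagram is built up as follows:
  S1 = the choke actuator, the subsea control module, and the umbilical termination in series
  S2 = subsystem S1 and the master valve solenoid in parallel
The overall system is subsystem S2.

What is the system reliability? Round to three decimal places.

0.885

Series (choke actuator, subsea control module, and umbilical termination): 0.86000 × 0.81000 × 0.80000 = 0.55728
Parallel ([0.55728] and master valve solenoid): 1 − (1 − 0.55728)(1 − 0.74000) = 0.885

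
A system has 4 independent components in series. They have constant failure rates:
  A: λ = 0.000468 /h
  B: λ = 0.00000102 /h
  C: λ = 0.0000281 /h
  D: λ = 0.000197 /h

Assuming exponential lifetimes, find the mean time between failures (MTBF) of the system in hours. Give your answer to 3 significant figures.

Series of exponential components: λ_sys = Σ λ_i
λ_sys = 0.000468 + 0.00000102 + 0.0000281 + 0.000197 = 6.9412e-04 /h
MTBF = 1 / λ_sys = 1440 h

1440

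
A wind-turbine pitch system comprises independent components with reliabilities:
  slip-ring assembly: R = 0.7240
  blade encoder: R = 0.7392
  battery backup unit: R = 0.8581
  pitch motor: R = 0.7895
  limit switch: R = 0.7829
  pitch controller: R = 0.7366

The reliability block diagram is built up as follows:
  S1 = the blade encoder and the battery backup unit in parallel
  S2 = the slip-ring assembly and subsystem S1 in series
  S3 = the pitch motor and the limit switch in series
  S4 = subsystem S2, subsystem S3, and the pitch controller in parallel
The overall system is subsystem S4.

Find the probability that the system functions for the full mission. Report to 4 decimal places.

Parallel (blade encoder and battery backup unit): 1 − (1 − 0.739200)(1 − 0.858100) = 0.962992
Series (slip-ring assembly and [0.962992]): 0.724000 × 0.962992 = 0.697206
Series (pitch motor and limit switch): 0.789500 × 0.782900 = 0.618100
Parallel ([0.697206], [0.618100], and pitch controller): 1 − (1 − 0.697206)(1 − 0.618100)(1 − 0.736600) = 0.9695

0.9695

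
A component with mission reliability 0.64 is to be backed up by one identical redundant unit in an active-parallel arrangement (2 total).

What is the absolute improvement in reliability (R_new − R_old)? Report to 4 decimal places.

0.2304

R_before = 0.64
R_after = 1 − (1 − 0.64)^2 = 0.8704
ΔR = 0.8704 − 0.64 = 0.2304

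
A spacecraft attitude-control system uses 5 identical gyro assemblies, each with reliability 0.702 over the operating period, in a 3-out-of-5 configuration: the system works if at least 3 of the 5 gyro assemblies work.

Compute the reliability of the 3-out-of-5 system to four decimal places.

R = Σ_{i=3}^{5} C(5,i) p^i (1−p)^{5−i} with p = 0.702
C(5,3)·0.702^3·0.298^2 = 0.307216
C(5,4)·0.702^4·0.298^1 = 0.361855
C(5,5)·0.702^5·0.298^0 = 0.170485
Sum = 0.8396

0.8396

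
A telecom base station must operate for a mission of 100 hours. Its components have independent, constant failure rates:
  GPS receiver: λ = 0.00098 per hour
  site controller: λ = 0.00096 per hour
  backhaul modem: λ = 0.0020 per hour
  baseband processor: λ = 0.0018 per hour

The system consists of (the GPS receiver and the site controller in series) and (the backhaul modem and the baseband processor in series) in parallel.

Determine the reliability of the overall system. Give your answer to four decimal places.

0.9443

R(GPS receiver) = exp(−0.00098 × 100) = 0.906649
R(site controller) = exp(−0.00096 × 100) = 0.908464
R(backhaul modem) = exp(−0.0020 × 100) = 0.818731
R(baseband processor) = exp(−0.0018 × 100) = 0.835270
Series (GPS receiver and site controller): 0.906649 × 0.908464 = 0.823658
Series (backhaul modem and baseband processor): 0.818731 × 0.835270 = 0.683861
Parallel ([0.823658] and [0.683861]): 1 − (1 − 0.823658)(1 − 0.683861) = 0.9443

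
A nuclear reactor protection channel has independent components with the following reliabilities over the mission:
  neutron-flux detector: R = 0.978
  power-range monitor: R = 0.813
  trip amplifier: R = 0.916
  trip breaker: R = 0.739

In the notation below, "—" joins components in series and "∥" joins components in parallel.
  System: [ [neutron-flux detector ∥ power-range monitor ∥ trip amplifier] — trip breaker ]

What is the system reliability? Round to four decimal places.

Parallel (neutron-flux detector, power-range monitor, and trip amplifier): 1 − (1 − 0.978000)(1 − 0.813000)(1 − 0.916000) = 0.999654
Series ([0.999654] and trip breaker): 0.999654 × 0.739000 = 0.7387

0.7387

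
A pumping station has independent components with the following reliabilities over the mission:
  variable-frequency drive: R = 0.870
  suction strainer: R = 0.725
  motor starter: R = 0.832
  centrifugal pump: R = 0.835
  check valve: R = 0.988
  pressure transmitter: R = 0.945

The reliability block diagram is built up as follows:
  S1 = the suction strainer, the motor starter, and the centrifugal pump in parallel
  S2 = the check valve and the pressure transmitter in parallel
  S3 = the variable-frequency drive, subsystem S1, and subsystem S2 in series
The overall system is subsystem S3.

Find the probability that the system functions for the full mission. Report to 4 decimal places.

0.8628

Parallel (suction strainer, motor starter, and centrifugal pump): 1 − (1 − 0.725000)(1 − 0.832000)(1 − 0.835000) = 0.992377
Parallel (check valve and pressure transmitter): 1 − (1 − 0.988000)(1 − 0.945000) = 0.999340
Series (variable-frequency drive, [0.992377], and [0.999340]): 0.870000 × 0.992377 × 0.999340 = 0.8628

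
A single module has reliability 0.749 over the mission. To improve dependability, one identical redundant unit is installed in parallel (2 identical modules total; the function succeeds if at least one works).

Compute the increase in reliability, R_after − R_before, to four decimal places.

R_before = 0.749
R_after = 1 − (1 − 0.749)^2 = 0.9370
ΔR = 0.9370 − 0.749 = 0.1880

0.1880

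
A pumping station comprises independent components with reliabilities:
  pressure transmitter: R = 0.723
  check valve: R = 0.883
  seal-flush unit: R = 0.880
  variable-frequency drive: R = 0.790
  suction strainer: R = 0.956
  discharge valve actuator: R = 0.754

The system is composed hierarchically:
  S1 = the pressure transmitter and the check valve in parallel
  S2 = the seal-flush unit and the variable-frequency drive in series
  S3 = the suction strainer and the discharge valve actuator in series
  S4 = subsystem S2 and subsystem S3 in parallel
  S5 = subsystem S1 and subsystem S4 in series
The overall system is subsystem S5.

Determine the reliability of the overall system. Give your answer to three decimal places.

Parallel (pressure transmitter and check valve): 1 − (1 − 0.72300)(1 − 0.88300) = 0.96759
Series (seal-flush unit and variable-frequency drive): 0.88000 × 0.79000 = 0.69520
Series (suction strainer and discharge valve actuator): 0.95600 × 0.75400 = 0.72082
Parallel ([0.69520] and [0.72082]): 1 − (1 − 0.69520)(1 − 0.72082) = 0.91491
Series ([0.96759] and [0.91491]): 0.96759 × 0.91491 = 0.885

0.885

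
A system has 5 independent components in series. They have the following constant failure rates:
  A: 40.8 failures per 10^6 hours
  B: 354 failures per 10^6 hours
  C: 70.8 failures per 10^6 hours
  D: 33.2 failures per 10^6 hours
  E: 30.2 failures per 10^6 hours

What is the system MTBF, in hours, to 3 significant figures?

Series of exponential components: λ_sys = Σ λ_i
λ_sys = 0.0000408 + 0.000354 + 0.0000708 + 0.0000332 + 0.0000302 = 5.2900e-04 /h
MTBF = 1 / λ_sys = 1890 h

1890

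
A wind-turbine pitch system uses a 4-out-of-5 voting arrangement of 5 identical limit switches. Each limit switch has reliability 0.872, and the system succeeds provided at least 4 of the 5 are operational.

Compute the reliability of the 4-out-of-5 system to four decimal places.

R = Σ_{i=4}^{5} C(5,i) p^i (1−p)^{5−i} with p = 0.872
C(5,4)·0.872^4·0.128^1 = 0.370038
C(5,5)·0.872^5·0.128^0 = 0.504176
Sum = 0.8742

0.8742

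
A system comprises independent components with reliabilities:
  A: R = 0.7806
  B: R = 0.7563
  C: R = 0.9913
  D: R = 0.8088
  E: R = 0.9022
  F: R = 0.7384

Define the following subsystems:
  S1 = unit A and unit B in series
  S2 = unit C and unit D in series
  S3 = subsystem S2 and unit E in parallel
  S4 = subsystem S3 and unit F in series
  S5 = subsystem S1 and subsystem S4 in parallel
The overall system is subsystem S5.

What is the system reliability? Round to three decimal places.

0.887

Series (A and B): 0.78060 × 0.75630 = 0.59037
Series (C and D): 0.99130 × 0.80880 = 0.80176
Parallel ([0.80176] and E): 1 − (1 − 0.80176)(1 − 0.90220) = 0.98061
Series ([0.98061] and F): 0.98061 × 0.73840 = 0.72408
Parallel ([0.59037] and [0.72408]): 1 − (1 − 0.59037)(1 − 0.72408) = 0.887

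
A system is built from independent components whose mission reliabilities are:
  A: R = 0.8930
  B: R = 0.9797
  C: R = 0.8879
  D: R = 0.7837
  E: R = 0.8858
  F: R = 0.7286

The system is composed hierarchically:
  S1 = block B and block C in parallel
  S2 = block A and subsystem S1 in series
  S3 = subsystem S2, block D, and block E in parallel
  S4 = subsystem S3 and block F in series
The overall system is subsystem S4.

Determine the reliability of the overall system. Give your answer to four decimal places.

0.7266

Parallel (B and C): 1 − (1 − 0.979700)(1 − 0.887900) = 0.997724
Series (A and [0.997724]): 0.893000 × 0.997724 = 0.890968
Parallel ([0.890968], D, and E): 1 − (1 − 0.890968)(1 − 0.783700)(1 − 0.885800) = 0.997307
Series ([0.997307] and F): 0.997307 × 0.728600 = 0.7266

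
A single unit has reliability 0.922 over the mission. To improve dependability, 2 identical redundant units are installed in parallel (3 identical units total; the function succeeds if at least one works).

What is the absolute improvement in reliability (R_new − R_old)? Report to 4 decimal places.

R_before = 0.922
R_after = 1 − (1 − 0.922)^3 = 0.9995
ΔR = 0.9995 − 0.922 = 0.0775

0.0775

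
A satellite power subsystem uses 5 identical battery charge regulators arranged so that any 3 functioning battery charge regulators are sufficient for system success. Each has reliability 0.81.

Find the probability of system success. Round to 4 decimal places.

R = Σ_{i=3}^{5} C(5,i) p^i (1−p)^{5−i} with p = 0.81
C(5,3)·0.81^3·0.19^2 = 0.191850
C(5,4)·0.81^4·0.19^1 = 0.408944
C(5,5)·0.81^5·0.19^0 = 0.348678
Sum = 0.9495

0.9495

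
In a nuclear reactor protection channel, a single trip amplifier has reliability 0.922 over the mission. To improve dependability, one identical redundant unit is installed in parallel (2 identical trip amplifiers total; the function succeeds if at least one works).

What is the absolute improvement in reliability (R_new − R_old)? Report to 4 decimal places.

R_before = 0.922
R_after = 1 − (1 − 0.922)^2 = 0.9939
ΔR = 0.9939 − 0.922 = 0.0719

0.0719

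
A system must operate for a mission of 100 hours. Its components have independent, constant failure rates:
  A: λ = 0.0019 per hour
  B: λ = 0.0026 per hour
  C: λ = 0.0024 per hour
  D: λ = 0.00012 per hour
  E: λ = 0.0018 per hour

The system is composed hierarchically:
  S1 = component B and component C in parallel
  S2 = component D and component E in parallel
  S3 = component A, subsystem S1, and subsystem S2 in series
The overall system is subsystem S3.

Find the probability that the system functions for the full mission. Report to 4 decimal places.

R(A) = exp(−0.0019 × 100) = 0.826959
R(B) = exp(−0.0026 × 100) = 0.771052
R(C) = exp(−0.0024 × 100) = 0.786628
R(D) = exp(−0.00012 × 100) = 0.988072
R(E) = exp(−0.0018 × 100) = 0.835270
Parallel (B and C): 1 − (1 − 0.771052)(1 − 0.786628) = 0.951149
Parallel (D and E): 1 − (1 − 0.988072)(1 − 0.835270) = 0.998035
Series (A, [0.951149], and [0.998035]): 0.826959 × 0.951149 × 0.998035 = 0.7850

0.7850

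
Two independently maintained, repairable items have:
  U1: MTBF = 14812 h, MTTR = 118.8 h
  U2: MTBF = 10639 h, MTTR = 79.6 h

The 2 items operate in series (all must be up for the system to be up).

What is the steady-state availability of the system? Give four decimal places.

0.9847

A(U1) = MTBF/(MTBF+MTTR) = 14812/(14812+118.8) = 0.992043
A(U2) = MTBF/(MTBF+MTTR) = 10639/(10639+79.6) = 0.992574
Series availability: 0.992043 × 0.992574 = 0.9847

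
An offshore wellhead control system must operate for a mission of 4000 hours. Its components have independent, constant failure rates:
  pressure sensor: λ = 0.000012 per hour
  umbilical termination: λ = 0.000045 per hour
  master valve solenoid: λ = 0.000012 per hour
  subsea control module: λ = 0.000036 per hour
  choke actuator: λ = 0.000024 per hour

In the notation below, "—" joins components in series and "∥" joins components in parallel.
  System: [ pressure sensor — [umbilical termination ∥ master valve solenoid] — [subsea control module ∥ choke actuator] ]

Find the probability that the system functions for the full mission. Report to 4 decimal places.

0.9342

R(pressure sensor) = exp(−0.000012 × 4000) = 0.953134
R(umbilical termination) = exp(−0.000045 × 4000) = 0.835270
R(master valve solenoid) = exp(−0.000012 × 4000) = 0.953134
R(subsea control module) = exp(−0.000036 × 4000) = 0.865888
R(choke actuator) = exp(−0.000024 × 4000) = 0.908464
Parallel (umbilical termination and master valve solenoid): 1 − (1 − 0.835270)(1 − 0.953134) = 0.992280
Parallel (subsea control module and choke actuator): 1 − (1 − 0.865888)(1 − 0.908464) = 0.987724
Series (pressure sensor, [0.992280], and [0.987724]): 0.953134 × 0.992280 × 0.987724 = 0.9342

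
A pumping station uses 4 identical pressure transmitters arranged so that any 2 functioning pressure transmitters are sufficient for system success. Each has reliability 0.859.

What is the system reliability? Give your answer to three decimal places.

0.990

R = Σ_{i=2}^{4} C(4,i) p^i (1−p)^{4−i} with p = 0.859
C(4,2)·0.859^2·0.141^2 = 0.08802
C(4,3)·0.859^3·0.141^1 = 0.35749
C(4,4)·0.859^4·0.141^0 = 0.54447
Sum = 0.990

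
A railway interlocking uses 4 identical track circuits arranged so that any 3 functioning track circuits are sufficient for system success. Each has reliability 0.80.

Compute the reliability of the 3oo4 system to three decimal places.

0.819

R = Σ_{i=3}^{4} C(4,i) p^i (1−p)^{4−i} with p = 0.80
C(4,3)·0.80^3·0.20^1 = 0.40960
C(4,4)·0.80^4·0.20^0 = 0.40960
Sum = 0.819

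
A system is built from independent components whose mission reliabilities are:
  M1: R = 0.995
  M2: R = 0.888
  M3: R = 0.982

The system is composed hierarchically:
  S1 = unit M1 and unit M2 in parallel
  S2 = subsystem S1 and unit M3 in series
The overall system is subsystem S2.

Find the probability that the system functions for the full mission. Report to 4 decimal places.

Parallel (M1 and M2): 1 − (1 − 0.995000)(1 − 0.888000) = 0.999440
Series ([0.999440] and M3): 0.999440 × 0.982000 = 0.9815

0.9815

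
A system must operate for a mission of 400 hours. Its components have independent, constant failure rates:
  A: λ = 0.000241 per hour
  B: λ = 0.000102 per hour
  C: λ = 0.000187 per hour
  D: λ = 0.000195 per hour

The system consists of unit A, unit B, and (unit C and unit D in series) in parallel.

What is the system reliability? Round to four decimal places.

R(A) = exp(−0.000241 × 400) = 0.908101
R(B) = exp(−0.000102 × 400) = 0.960021
R(C) = exp(−0.000187 × 400) = 0.927929
R(D) = exp(−0.000195 × 400) = 0.924964
Series (C and D): 0.927929 × 0.924964 = 0.858301
Parallel (A, B, and [0.858301]): 1 − (1 − 0.908101)(1 − 0.960021)(1 − 0.858301) = 0.9995

0.9995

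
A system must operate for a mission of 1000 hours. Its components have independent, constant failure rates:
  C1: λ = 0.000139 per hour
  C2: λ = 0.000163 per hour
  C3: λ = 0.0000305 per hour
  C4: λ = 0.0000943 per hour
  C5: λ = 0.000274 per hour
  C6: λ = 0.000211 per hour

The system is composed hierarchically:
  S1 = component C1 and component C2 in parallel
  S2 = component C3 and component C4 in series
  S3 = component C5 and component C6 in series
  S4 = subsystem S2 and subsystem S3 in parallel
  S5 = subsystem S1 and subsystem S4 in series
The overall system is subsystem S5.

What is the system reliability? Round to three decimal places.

0.936

R(C1) = exp(−0.000139 × 1000) = 0.87023
R(C2) = exp(−0.000163 × 1000) = 0.84959
R(C3) = exp(−0.0000305 × 1000) = 0.96996
R(C4) = exp(−0.0000943 × 1000) = 0.91001
R(C5) = exp(−0.000274 × 1000) = 0.76033
R(C6) = exp(−0.000211 × 1000) = 0.80977
Parallel (C1 and C2): 1 − (1 − 0.87023)(1 − 0.84959) = 0.98048
Series (C3 and C4): 0.96996 × 0.91001 = 0.88267
Series (C5 and C6): 0.76033 × 0.80977 = 0.61569
Parallel ([0.88267] and [0.61569]): 1 − (1 − 0.88267)(1 − 0.61569) = 0.95491
Series ([0.98048] and [0.95491]): 0.98048 × 0.95491 = 0.936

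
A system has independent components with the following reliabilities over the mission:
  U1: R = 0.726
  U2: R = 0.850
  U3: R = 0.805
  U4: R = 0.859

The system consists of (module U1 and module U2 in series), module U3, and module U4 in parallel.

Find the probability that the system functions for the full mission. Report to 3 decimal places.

Series (U1 and U2): 0.72600 × 0.85000 = 0.61710
Parallel ([0.61710], U3, and U4): 1 − (1 − 0.61710)(1 − 0.80500)(1 − 0.85900) = 0.989

0.989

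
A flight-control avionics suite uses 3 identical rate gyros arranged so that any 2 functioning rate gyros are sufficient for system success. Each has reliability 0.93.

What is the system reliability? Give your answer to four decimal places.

R = Σ_{i=2}^{3} C(3,i) p^i (1−p)^{3−i} with p = 0.93
C(3,2)·0.93^2·0.07^1 = 0.181629
C(3,3)·0.93^3·0.07^0 = 0.804357
Sum = 0.9860

0.9860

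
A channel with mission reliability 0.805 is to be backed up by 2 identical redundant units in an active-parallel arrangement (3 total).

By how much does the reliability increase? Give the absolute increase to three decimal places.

R_before = 0.805
R_after = 1 − (1 − 0.805)^3 = 0.993
ΔR = 0.993 − 0.805 = 0.188

0.188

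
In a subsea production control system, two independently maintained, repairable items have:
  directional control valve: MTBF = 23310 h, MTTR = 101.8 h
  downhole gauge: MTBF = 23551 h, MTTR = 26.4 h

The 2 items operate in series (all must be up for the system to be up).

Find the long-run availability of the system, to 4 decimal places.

0.9945

A(directional control valve) = MTBF/(MTBF+MTTR) = 23310/(23310+101.8) = 0.995652
A(downhole gauge) = MTBF/(MTBF+MTTR) = 23551/(23551+26.4) = 0.998880
Series availability: 0.995652 × 0.998880 = 0.9945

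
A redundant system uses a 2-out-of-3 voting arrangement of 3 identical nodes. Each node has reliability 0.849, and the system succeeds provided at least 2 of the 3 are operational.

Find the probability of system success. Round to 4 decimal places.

0.9385

R = Σ_{i=2}^{3} C(3,i) p^i (1−p)^{3−i} with p = 0.849
C(3,2)·0.849^2·0.151^1 = 0.326523
C(3,3)·0.849^3·0.151^0 = 0.611960
Sum = 0.9385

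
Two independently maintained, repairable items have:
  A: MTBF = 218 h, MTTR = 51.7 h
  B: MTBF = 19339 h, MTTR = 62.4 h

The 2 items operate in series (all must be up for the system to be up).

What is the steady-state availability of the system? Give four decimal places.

A(A) = MTBF/(MTBF+MTTR) = 218/(218+51.7) = 0.808306
A(B) = MTBF/(MTBF+MTTR) = 19339/(19339+62.4) = 0.996784
Series availability: 0.808306 × 0.996784 = 0.8057

0.8057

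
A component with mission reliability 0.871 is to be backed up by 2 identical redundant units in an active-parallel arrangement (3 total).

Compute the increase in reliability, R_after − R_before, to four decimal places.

0.1269

R_before = 0.871
R_after = 1 − (1 − 0.871)^3 = 0.9979
ΔR = 0.9979 − 0.871 = 0.1269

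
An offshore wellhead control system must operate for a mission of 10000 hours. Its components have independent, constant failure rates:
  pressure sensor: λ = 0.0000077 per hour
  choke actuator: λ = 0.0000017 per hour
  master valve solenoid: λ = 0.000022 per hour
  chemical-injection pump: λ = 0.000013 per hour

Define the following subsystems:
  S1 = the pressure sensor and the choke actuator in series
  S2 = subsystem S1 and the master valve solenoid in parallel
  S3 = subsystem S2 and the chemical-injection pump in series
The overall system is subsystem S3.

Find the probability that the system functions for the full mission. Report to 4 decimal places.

R(pressure sensor) = exp(−0.0000077 × 10000) = 0.925890
R(choke actuator) = exp(−0.0000017 × 10000) = 0.983144
R(master valve solenoid) = exp(−0.000022 × 10000) = 0.802519
R(chemical-injection pump) = exp(−0.000013 × 10000) = 0.878095
Series (pressure sensor and choke actuator): 0.925890 × 0.983144 = 0.910283
Parallel ([0.910283] and master valve solenoid): 1 − (1 − 0.910283)(1 − 0.802519) = 0.982283
Series ([0.982283] and chemical-injection pump): 0.982283 × 0.878095 = 0.8625

0.8625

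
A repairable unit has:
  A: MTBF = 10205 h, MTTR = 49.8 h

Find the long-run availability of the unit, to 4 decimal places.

0.9951

A(A) = MTBF/(MTBF+MTTR) = 10205/(10205+49.8) = 0.9951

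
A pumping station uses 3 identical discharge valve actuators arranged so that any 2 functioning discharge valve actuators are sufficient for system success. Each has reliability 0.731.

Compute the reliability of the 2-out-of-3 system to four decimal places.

0.8218

R = Σ_{i=2}^{3} C(3,i) p^i (1−p)^{3−i} with p = 0.731
C(3,2)·0.731^2·0.269^1 = 0.431229
C(3,3)·0.731^3·0.269^0 = 0.390618
Sum = 0.8218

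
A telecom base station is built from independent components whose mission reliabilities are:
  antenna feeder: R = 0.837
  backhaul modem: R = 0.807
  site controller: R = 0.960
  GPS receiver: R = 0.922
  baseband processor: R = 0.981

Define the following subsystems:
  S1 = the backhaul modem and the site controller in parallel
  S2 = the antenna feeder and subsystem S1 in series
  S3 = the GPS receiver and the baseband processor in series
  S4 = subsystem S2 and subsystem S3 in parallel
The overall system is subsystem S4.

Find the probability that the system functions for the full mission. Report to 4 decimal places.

Parallel (backhaul modem and site controller): 1 − (1 − 0.807000)(1 − 0.960000) = 0.992280
Series (antenna feeder and [0.992280]): 0.837000 × 0.992280 = 0.830538
Series (GPS receiver and baseband processor): 0.922000 × 0.981000 = 0.904482
Parallel ([0.830538] and [0.904482]): 1 − (1 − 0.830538)(1 − 0.904482) = 0.9838

0.9838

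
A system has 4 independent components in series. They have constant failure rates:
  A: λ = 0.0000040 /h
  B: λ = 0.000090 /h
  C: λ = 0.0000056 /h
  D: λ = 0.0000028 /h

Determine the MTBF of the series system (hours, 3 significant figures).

Series of exponential components: λ_sys = Σ λ_i
λ_sys = 0.0000040 + 0.000090 + 0.0000056 + 0.0000028 = 1.0240e-04 /h
MTBF = 1 / λ_sys = 9770 h

9770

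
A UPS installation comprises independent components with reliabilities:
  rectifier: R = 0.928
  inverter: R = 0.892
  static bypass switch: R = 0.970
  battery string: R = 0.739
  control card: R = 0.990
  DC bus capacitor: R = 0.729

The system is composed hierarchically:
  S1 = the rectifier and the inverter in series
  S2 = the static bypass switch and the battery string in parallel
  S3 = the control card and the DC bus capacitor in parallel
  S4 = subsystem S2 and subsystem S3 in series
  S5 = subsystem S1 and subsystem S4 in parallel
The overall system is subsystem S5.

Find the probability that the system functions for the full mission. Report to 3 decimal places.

Series (rectifier and inverter): 0.92800 × 0.89200 = 0.82778
Parallel (static bypass switch and battery string): 1 − (1 − 0.97000)(1 − 0.73900) = 0.99217
Parallel (control card and DC bus capacitor): 1 − (1 − 0.99000)(1 − 0.72900) = 0.99729
Series ([0.99217] and [0.99729]): 0.99217 × 0.99729 = 0.98948
Parallel ([0.82778] and [0.98948]): 1 − (1 − 0.82778)(1 − 0.98948) = 0.998

0.998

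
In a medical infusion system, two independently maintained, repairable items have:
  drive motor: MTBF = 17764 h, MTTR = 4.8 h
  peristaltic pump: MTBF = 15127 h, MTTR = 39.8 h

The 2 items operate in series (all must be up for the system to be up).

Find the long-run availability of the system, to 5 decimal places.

A(drive motor) = MTBF/(MTBF+MTTR) = 17764/(17764+4.8) = 0.999730
A(peristaltic pump) = MTBF/(MTBF+MTTR) = 15127/(15127+39.8) = 0.997376
Series availability: 0.999730 × 0.997376 = 0.99711

0.99711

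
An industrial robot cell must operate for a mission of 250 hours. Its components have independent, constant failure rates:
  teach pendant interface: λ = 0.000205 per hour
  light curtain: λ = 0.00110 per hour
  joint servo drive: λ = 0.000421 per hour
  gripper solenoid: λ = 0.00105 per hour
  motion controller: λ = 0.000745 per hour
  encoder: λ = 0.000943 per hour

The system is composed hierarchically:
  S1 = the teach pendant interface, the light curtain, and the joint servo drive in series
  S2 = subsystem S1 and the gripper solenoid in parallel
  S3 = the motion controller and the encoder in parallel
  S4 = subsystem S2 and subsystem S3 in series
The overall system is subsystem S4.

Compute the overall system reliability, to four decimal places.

R(teach pendant interface) = exp(−0.000205 × 250) = 0.950041
R(light curtain) = exp(−0.00110 × 250) = 0.759572
R(joint servo drive) = exp(−0.000421 × 250) = 0.900099
R(gripper solenoid) = exp(−0.00105 × 250) = 0.769126
R(motion controller) = exp(−0.000745 × 250) = 0.830066
R(encoder) = exp(−0.000943 × 250) = 0.789978
Series (teach pendant interface, light curtain, and joint servo drive): 0.950041 × 0.759572 × 0.900099 = 0.649534
Parallel ([0.649534] and gripper solenoid): 1 − (1 − 0.649534)(1 − 0.769126) = 0.919087
Parallel (motion controller and encoder): 1 − (1 − 0.830066)(1 − 0.789978) = 0.964310
Series ([0.919087] and [0.964310]): 0.919087 × 0.964310 = 0.8863

0.8863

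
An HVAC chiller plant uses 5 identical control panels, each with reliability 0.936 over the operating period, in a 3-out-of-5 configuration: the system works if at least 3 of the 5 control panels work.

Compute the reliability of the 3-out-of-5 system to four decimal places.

R = Σ_{i=3}^{5} C(5,i) p^i (1−p)^{5−i} with p = 0.936
C(5,3)·0.936^3·0.064^2 = 0.033588
C(5,4)·0.936^4·0.064^1 = 0.245614
C(5,5)·0.936^5·0.064^0 = 0.718421
Sum = 0.9976

0.9976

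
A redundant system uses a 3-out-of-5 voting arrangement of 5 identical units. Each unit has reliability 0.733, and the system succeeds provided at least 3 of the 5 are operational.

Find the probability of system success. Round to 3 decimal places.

0.878

R = Σ_{i=3}^{5} C(5,i) p^i (1−p)^{5−i} with p = 0.733
C(5,3)·0.733^3·0.267^2 = 0.28076
C(5,4)·0.733^4·0.267^1 = 0.38539
C(5,5)·0.733^5·0.267^0 = 0.21160
Sum = 0.878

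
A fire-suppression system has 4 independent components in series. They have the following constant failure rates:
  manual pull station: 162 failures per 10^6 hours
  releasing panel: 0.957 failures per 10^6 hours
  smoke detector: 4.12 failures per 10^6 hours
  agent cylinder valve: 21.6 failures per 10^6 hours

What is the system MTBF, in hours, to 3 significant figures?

Series of exponential components: λ_sys = Σ λ_i
λ_sys = 0.000162 + 0.000000957 + 0.00000412 + 0.0000216 = 1.8868e-04 /h
MTBF = 1 / λ_sys = 5300 h

5300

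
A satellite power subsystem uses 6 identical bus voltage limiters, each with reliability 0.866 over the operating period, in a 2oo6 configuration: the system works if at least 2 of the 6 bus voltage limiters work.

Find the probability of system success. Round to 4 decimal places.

0.9998

R = Σ_{i=2}^{6} C(6,i) p^i (1−p)^{6−i} with p = 0.866
C(6,2)·0.866^2·0.134^4 = 0.003627
C(6,3)·0.866^3·0.134^3 = 0.031253
C(6,4)·0.866^4·0.134^2 = 0.151486
C(6,5)·0.866^5·0.134^1 = 0.391603
C(6,6)·0.866^6·0.134^0 = 0.421801
Sum = 0.9998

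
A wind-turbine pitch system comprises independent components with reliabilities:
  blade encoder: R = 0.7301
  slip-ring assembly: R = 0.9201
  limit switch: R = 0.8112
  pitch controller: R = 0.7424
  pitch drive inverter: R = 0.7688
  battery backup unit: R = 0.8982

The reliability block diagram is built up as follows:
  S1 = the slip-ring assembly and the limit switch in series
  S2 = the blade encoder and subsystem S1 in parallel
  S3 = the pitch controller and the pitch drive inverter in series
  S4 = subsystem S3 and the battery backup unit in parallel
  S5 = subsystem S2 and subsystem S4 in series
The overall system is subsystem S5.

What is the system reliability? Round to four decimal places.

Series (slip-ring assembly and limit switch): 0.920100 × 0.811200 = 0.746385
Parallel (blade encoder and [0.746385]): 1 − (1 − 0.730100)(1 − 0.746385) = 0.931549
Series (pitch controller and pitch drive inverter): 0.742400 × 0.768800 = 0.570757
Parallel ([0.570757] and battery backup unit): 1 − (1 − 0.570757)(1 − 0.898200) = 0.956303
Series ([0.931549] and [0.956303]): 0.931549 × 0.956303 = 0.8908

0.8908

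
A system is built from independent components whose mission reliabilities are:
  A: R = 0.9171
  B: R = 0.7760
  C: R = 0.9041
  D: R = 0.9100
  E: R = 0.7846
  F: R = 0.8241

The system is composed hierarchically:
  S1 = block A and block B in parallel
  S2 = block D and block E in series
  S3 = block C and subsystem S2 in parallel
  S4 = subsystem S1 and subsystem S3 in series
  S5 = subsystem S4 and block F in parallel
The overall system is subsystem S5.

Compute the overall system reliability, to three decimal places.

0.992

Parallel (A and B): 1 − (1 − 0.91710)(1 − 0.77600) = 0.98143
Series (D and E): 0.91000 × 0.78460 = 0.71399
Parallel (C and [0.71399]): 1 − (1 − 0.90410)(1 − 0.71399) = 0.97257
Series ([0.98143] and [0.97257]): 0.98143 × 0.97257 = 0.95451
Parallel ([0.95451] and F): 1 − (1 − 0.95451)(1 − 0.82410) = 0.992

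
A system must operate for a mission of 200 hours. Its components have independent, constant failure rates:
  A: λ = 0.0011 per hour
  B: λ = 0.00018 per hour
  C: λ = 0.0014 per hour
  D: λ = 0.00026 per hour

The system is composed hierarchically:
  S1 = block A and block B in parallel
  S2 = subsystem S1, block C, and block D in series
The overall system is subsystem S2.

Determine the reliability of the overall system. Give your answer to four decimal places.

R(A) = exp(−0.0011 × 200) = 0.802519
R(B) = exp(−0.00018 × 200) = 0.964640
R(C) = exp(−0.0014 × 200) = 0.755784
R(D) = exp(−0.00026 × 200) = 0.949329
Parallel (A and B): 1 − (1 − 0.802519)(1 − 0.964640) = 0.993017
Series ([0.993017], C, and D): 0.993017 × 0.755784 × 0.949329 = 0.7125

0.7125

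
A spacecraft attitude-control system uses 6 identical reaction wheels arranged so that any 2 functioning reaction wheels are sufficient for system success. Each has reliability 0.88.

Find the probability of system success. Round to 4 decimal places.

R = Σ_{i=2}^{6} C(6,i) p^i (1−p)^{6−i} with p = 0.88
C(6,2)·0.88^2·0.12^4 = 0.002409
C(6,3)·0.88^3·0.12^3 = 0.023552
C(6,4)·0.88^4·0.12^2 = 0.129534
C(6,5)·0.88^5·0.12^1 = 0.379967
C(6,6)·0.88^6·0.12^0 = 0.464404
Sum = 0.9999

0.9999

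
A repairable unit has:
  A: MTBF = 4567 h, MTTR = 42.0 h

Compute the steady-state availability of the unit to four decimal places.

A(A) = MTBF/(MTBF+MTTR) = 4567/(4567+42.0) = 0.9909

0.9909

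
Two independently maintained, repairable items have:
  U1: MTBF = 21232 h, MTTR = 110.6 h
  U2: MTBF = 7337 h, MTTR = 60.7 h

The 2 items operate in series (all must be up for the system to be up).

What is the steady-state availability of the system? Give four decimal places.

A(U1) = MTBF/(MTBF+MTTR) = 21232/(21232+110.6) = 0.994818
A(U2) = MTBF/(MTBF+MTTR) = 7337/(7337+60.7) = 0.991795
Series availability: 0.994818 × 0.991795 = 0.9867

0.9867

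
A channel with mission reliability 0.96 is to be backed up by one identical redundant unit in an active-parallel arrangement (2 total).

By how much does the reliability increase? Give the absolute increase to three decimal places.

0.038

R_before = 0.96
R_after = 1 − (1 − 0.96)^2 = 0.998
ΔR = 0.998 − 0.96 = 0.038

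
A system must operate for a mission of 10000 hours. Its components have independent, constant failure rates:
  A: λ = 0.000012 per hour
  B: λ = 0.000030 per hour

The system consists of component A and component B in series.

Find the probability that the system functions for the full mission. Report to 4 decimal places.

R(A) = exp(−0.000012 × 10000) = 0.886920
R(B) = exp(−0.000030 × 10000) = 0.740818
Series (A and B): 0.886920 × 0.740818 = 0.6570

0.6570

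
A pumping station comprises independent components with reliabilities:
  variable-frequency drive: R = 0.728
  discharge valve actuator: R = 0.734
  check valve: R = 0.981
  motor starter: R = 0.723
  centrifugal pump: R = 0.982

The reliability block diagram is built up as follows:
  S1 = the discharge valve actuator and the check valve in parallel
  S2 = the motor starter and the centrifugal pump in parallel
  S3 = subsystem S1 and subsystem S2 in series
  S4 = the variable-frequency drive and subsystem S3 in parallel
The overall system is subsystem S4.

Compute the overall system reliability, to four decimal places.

Parallel (discharge valve actuator and check valve): 1 − (1 − 0.734000)(1 − 0.981000) = 0.994946
Parallel (motor starter and centrifugal pump): 1 − (1 − 0.723000)(1 − 0.982000) = 0.995014
Series ([0.994946] and [0.995014]): 0.994946 × 0.995014 = 0.989985
Parallel (variable-frequency drive and [0.989985]): 1 − (1 − 0.728000)(1 − 0.989985) = 0.9973

0.9973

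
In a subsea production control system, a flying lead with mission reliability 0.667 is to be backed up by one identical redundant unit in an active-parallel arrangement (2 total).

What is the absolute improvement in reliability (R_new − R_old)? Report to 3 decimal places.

0.222

R_before = 0.667
R_after = 1 − (1 − 0.667)^2 = 0.889
ΔR = 0.889 − 0.667 = 0.222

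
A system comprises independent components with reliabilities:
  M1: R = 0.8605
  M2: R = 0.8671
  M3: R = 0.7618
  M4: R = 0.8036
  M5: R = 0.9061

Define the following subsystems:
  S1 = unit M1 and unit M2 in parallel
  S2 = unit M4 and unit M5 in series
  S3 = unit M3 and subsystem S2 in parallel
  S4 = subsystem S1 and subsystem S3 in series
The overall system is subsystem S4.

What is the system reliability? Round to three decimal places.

Parallel (M1 and M2): 1 − (1 − 0.86050)(1 − 0.86710) = 0.98146
Series (M4 and M5): 0.80360 × 0.90610 = 0.72814
Parallel (M3 and [0.72814]): 1 − (1 − 0.76180)(1 − 0.72814) = 0.93524
Series ([0.98146] and [0.93524]): 0.98146 × 0.93524 = 0.918

0.918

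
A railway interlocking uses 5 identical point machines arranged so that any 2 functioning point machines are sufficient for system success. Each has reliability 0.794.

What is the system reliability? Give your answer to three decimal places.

0.992

R = Σ_{i=2}^{5} C(5,i) p^i (1−p)^{5−i} with p = 0.794
C(5,2)·0.794^2·0.206^3 = 0.05511
C(5,3)·0.794^3·0.206^2 = 0.21242
C(5,4)·0.794^4·0.206^1 = 0.40937
C(5,5)·0.794^5·0.206^0 = 0.31557
Sum = 0.992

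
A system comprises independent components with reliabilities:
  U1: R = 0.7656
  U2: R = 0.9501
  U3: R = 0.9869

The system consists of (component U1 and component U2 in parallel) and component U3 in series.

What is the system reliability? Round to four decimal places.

Parallel (U1 and U2): 1 − (1 − 0.765600)(1 − 0.950100) = 0.988303
Series ([0.988303] and U3): 0.988303 × 0.986900 = 0.9754

0.9754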